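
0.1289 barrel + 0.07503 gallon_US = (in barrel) 1 barrel = 0.15898729 m^3, so 0.1289 barrel = 0.1289 * 0.15898729 = 0.020493462 m^3. 1 gallon_US = 0.0037854118 m^3, so 0.07503 gallon_US = 0.07503 * 0.0037854118 = 0.00028401945 m^3. Sum: 0.020493462 + 0.00028401945 = 0.020777482 m^3. 1 barrel = 0.15898729 m^3, so 0.020777482 m^3 = 0.020777482 / 0.15898729 = 0.13068643 barrel ≈ 0.1307 barrel (4 s.f.). Final answer: 0.1307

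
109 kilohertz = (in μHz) 1 kilohertz = 1000 Hz, so 109 kilohertz = 109 * 1000 = 109000 Hz. 1 μHz = 1e-06 Hz, so 109000 Hz = 109000 / 1e-06 = 1.09e+11 μHz. Final answer: 1.09e+11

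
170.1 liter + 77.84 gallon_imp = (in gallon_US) 138.4. Check: 1 liter = 0.001 m^3, so 170.1 liter = 170.1 * 0.001 = 0.1701 m^3. 1 gallon_imp = 0.00454609 m^3, so 77.84 gallon_imp = 77.84 * 0.00454609 = 0.35386765 m^3. Sum: 0.1701 + 0.35386765 = 0.52396765 m^3. 1 gallon_US = 0.0037854118 m^3, so 0.52396765 m^3 = 0.52396765 / 0.0037854118 = 138.41761 gallon_US ≈ 138.4 gallon_US (4 s.f.).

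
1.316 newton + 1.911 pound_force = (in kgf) 1.001. Check: 1.316 newton = 1.316 N. 1 pound_force = 4.4482216 N, so 1.911 pound_force = 1.911 * 4.4482216 = 8.5005515 N. Sum: 1.316 + 8.5005515 = 9.8165515 N. 1 kgf = 9.80665 N, so 9.8165515 N = 9.8165515 / 9.80665 = 1.0010097 kgf ≈ 1.001 kgf (4 s.f.).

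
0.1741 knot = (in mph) 0.2004. Check: 1 knot = 0.51444444 m/s, so 0.1741 knot = 0.1741 * 0.51444444 = 0.089564778 m/s. 1 mph = 0.44704 m/s, so 0.089564778 m/s = 0.089564778 / 0.44704 = 0.2003507 mph ≈ 0.2004 mph (4 s.f.).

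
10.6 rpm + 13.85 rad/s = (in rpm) 1 rpm = 0.10471976 rad/s, so 10.6 rpm = 10.6 * 0.10471976 = 1.1100294 rad/s. 13.85 rad/s is already in rad/s. Sum: 1.1100294 + 13.85 = 14.960029 rad/s. 1 rpm = 0.10471976 rad/s, so 14.960029 rad/s = 14.960029 / 0.10471976 = 142.85776 rpm ≈ 142.9 rpm (4 s.f.). Final answer: 142.9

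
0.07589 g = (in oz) 0.002677. Check: 1 g = 0.001 kg, so 0.07589 g = 0.07589 * 0.001 = 7.589e-05 kg. 1 oz = 0.028349523 kg, so 7.589e-05 kg = 7.589e-05 / 0.028349523 = 0.002676941 oz ≈ 0.002677 oz (4 s.f.).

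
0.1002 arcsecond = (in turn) 7.731e-08. Check: 1 arcsecond = 4.8481368e-06 rad, so 0.1002 arcsecond = 0.1002 * 4.8481368e-06 = 4.8578331e-07 rad. 1 turn = 6.2831853 rad, so 4.8578331e-07 rad = 4.8578331e-07 / 6.2831853 = 7.7314815e-08 turn ≈ 7.731e-08 turn (4 s.f.).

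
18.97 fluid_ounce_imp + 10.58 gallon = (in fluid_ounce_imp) 1 fluid_ounce_imp = 2.8413063e-05 m^3, so 18.97 fluid_ounce_imp = 18.97 * 2.8413063e-05 = 0.0005389958 m^3. 1 gallon = 0.0037854118 m^3, so 10.58 gallon = 10.58 * 0.0037854118 = 0.040049657 m^3. Sum: 0.0005389958 + 0.040049657 = 0.040588652 m^3. 1 fluid_ounce_imp = 2.8413063e-05 m^3, so 0.040588652 m^3 = 0.040588652 / 2.8413063e-05 = 1428.5209 fluid_ounce_imp ≈ 1429 fluid_ounce_imp (4 s.f.). Final answer: 1429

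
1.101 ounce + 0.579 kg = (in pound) 1.345. Check: 1 ounce = 0.028349523 kg, so 1.101 ounce = 1.101 * 0.028349523 = 0.031212825 kg. 0.579 kg is already in kg. Sum: 0.031212825 + 0.579 = 0.61021282 kg. 1 pound = 0.45359237 kg, so 0.61021282 kg = 0.61021282 / 0.45359237 = 1.345289 pound ≈ 1.345 pound (4 s.f.).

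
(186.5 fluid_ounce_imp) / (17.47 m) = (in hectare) 3.033e-08. Check: 1 fluid_ounce_imp = 2.8413063e-05 m^3, so 186.5 fluid_ounce_imp = 186.5 * 2.8413063e-05 = 0.0052990362 m^3. 17.47 m is already in m. Combine: 0.0052990362 m^3 / 17.47 m = 0.00030332205 m^2. 1 hectare = 10000 m^2, so 0.00030332205 m^2 = 0.00030332205 / 10000 = 3.0332205e-08 hectare ≈ 3.033e-08 hectare (4 s.f.).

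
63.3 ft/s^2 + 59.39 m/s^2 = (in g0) 1 ft/s^2 = 0.3048 m/s^2, so 63.3 ft/s^2 = 63.3 * 0.3048 = 19.29384 m/s^2. 59.39 m/s^2 is already in m/s^2. Sum: 19.29384 + 59.39 = 78.68384 m/s^2. 1 g0 = 9.80665 m/s^2, so 78.68384 m/s^2 = 78.68384 / 9.80665 = 8.0235187 g0 ≈ 8.024 g0 (4 s.f.). Final answer: 8.024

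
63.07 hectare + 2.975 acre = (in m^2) 1 hectare = 10000 m^2, so 63.07 hectare = 63.07 * 10000 = 630700 m^2. 1 acre = 4046.8564 m^2, so 2.975 acre = 2.975 * 4046.8564 = 12039.398 m^2. Sum: 630700 + 12039.398 = 642739.4 m^2. Result: 642739.4 m^2 ≈ 6.427e+05 m^2 (4 s.f.). Final answer: 6.427e+05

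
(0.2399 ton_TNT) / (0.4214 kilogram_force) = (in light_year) 2.567e-08. Check: 1 ton_TNT = 4.184e+09 J, so 0.2399 ton_TNT = 0.2399 * 4.184e+09 = 1.0037416e+09 J. 1 kilogram_force = 9.80665 N, so 0.4214 kilogram_force = 0.4214 * 9.80665 = 4.1325223 N. Combine: 1.0037416e+09 J / 4.1325223 N = 2.4288837e+08 m. 1 light_year = 9.4607305e+15 m, so 2.4288837e+08 m = 2.4288837e+08 / 9.4607305e+15 = 2.5673321e-08 light_year ≈ 2.567e-08 light_year (4 s.f.).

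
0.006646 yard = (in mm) 1 yard = 0.9144 m, so 0.006646 yard = 0.006646 * 0.9144 = 0.0060771024 m. 1 mm = 0.001 m, so 0.0060771024 m = 0.0060771024 / 0.001 = 6.0771024 mm ≈ 6.077 mm (4 s.f.). Final answer: 6.077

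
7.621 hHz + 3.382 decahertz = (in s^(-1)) 795.9. Check: 1 hHz = 100 Hz, so 7.621 hHz = 7.621 * 100 = 762.1 Hz. 1 decahertz = 10 Hz, so 3.382 decahertz = 3.382 * 10 = 33.82 Hz. Sum: 762.1 + 33.82 = 795.92 Hz. 795.92 Hz = 795.92 s^(-1) ≈ 795.9 s^(-1) (4 s.f.).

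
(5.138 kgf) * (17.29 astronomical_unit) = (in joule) 1.303e+14. Check: 1 kgf = 9.80665 N, so 5.138 kgf = 5.138 * 9.80665 = 50.386568 N. 1 astronomical_unit = 1.4959787e+11 m, so 17.29 astronomical_unit = 17.29 * 1.4959787e+11 = 2.5865472e+12 m. Combine: 50.386568 N * 2.5865472e+12 m = 1.3032723e+14 J. 1.3032723e+14 J = 1.3032723e+14 joule ≈ 1.303e+14 joule (4 s.f.).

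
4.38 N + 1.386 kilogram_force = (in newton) 4.38 N is already in N. 1 kilogram_force = 9.80665 N, so 1.386 kilogram_force = 1.386 * 9.80665 = 13.592017 N. Sum: 4.38 + 13.592017 = 17.972017 N. 17.972017 N = 17.972017 newton ≈ 17.97 newton (4 s.f.). Final answer: 17.97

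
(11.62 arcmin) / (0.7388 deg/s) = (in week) 4.334e-07. Check: 1 arcmin = 0.00029088821 rad, so 11.62 arcmin = 11.62 * 0.00029088821 = 0.003380121 rad. 1 deg/s = 0.017453293 rad/s, so 0.7388 deg/s = 0.7388 * 0.017453293 = 0.012894493 rad/s. Combine: 0.003380121 rad / 0.012894493 rad/s = 0.2621368 s. 1 week = 604800 s, so 0.2621368 s = 0.2621368 / 604800 = 4.3342725e-07 week ≈ 4.334e-07 week (4 s.f.).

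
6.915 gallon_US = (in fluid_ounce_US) 1 gallon_US = 0.0037854118 m^3, so 6.915 gallon_US = 6.915 * 0.0037854118 = 0.026176122 m^3. 1 fluid_ounce_US = 2.957353e-05 m^3, so 0.026176122 m^3 = 0.026176122 / 2.957353e-05 = 885.12 fluid_ounce_US ≈ 885.1 fluid_ounce_US (4 s.f.). Final answer: 885.1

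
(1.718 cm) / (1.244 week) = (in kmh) 8.22e-08. Check: 1 cm = 0.01 m, so 1.718 cm = 1.718 * 0.01 = 0.01718 m. 1 week = 604800 s, so 1.244 week = 1.244 * 604800 = 752371.2 s. Combine: 0.01718 m / 752371.2 s = 2.2834473e-08 m/s. 1 kmh = 0.27777778 m/s, so 2.2834473e-08 m/s = 2.2834473e-08 / 0.27777778 = 8.2204104e-08 kmh ≈ 8.22e-08 kmh (4 s.f.).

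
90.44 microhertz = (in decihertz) 0.0009044. Check: 1 microhertz = 1e-06 Hz, so 90.44 microhertz = 90.44 * 1e-06 = 9.044e-05 Hz. 1 decihertz = 0.1 Hz, so 9.044e-05 Hz = 9.044e-05 / 0.1 = 0.0009044 decihertz.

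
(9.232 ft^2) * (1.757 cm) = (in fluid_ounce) 1 ft^2 = 0.09290304 m^2, so 9.232 ft^2 = 9.232 * 0.09290304 = 0.85768087 m^2. 1 cm = 0.01 m, so 1.757 cm = 1.757 * 0.01 = 0.01757 m. Combine: 0.85768087 m^2 * 0.01757 m = 0.015069453 m^3. 1 fluid_ounce = 2.957353e-05 m^3, so 0.015069453 m^3 = 0.015069453 / 2.957353e-05 = 509.55882 fluid_ounce ≈ 509.6 fluid_ounce (4 s.f.). Final answer: 509.6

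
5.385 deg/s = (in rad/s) 0.09399. Check: 1 deg/s = 0.017453293 rad/s, so 5.385 deg/s = 5.385 * 0.017453293 = 0.09398598 rad/s. Result: 0.09398598 rad/s ≈ 0.09399 rad/s (4 s.f.).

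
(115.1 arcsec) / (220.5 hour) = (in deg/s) 4.028e-08. Check: 1 arcsec = 4.8481368e-06 rad, so 115.1 arcsec = 115.1 * 4.8481368e-06 = 0.00055802055 rad. 1 hour = 3600 s, so 220.5 hour = 220.5 * 3600 = 793800 s. Combine: 0.00055802055 rad / 793800 s = 7.0297373e-10 rad/s. 1 deg/s = 0.017453293 rad/s, so 7.0297373e-10 rad/s = 7.0297373e-10 / 0.017453293 = 4.0277428e-08 deg/s ≈ 4.028e-08 deg/s (4 s.f.).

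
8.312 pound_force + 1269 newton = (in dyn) 1 pound_force = 4.4482216 N, so 8.312 pound_force = 8.312 * 4.4482216 = 36.973618 N. 1269 newton = 1269 N. Sum: 36.973618 + 1269 = 1305.9736 N. 1 dyn = 1e-05 N, so 1305.9736 N = 1305.9736 / 1e-05 = 1.3059736e+08 dyn ≈ 1.306e+08 dyn (4 s.f.). Final answer: 1.306e+08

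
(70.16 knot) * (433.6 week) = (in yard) 1 knot = 0.51444444 m/s, so 70.16 knot = 70.16 * 0.51444444 = 36.093422 m/s. 1 week = 604800 s, so 433.6 week = 433.6 * 604800 = 2.6224128e+08 s. Combine: 36.093422 m/s * 2.6224128e+08 s = 9.4651852e+09 m. 1 yard = 0.9144 m, so 9.4651852e+09 m = 9.4651852e+09 / 0.9144 = 1.0351252e+10 yard ≈ 1.035e+10 yard (4 s.f.). Final answer: 1.035e+10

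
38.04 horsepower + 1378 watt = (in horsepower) 39.89. Check: 1 horsepower = 745.69987 W, so 38.04 horsepower = 38.04 * 745.69987 = 28366.423 W. 1378 watt = 1378 W. Sum: 28366.423 + 1378 = 29744.423 W. 1 horsepower = 745.69987 W, so 29744.423 W = 29744.423 / 745.69987 = 39.887928 horsepower ≈ 39.89 horsepower (4 s.f.).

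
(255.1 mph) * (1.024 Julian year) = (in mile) 1 mph = 0.44704 m/s, so 255.1 mph = 255.1 * 0.44704 = 114.0399 m/s. 1 Julian year = 31557600 s, so 1.024 Julian year = 1.024 * 31557600 = 32314982 s. Combine: 114.0399 m/s * 32314982 s = 3.6851975e+09 m. 1 mile = 1609.344 m, so 3.6851975e+09 m = 3.6851975e+09 / 1609.344 = 2289875.6 mile ≈ 2.29e+06 mile (4 s.f.). Final answer: 2.29e+06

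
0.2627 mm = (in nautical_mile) 1.418e-07. Check: 1 mm = 0.001 m, so 0.2627 mm = 0.2627 * 0.001 = 0.0002627 m. 1 nautical_mile = 1852 m, so 0.0002627 m = 0.0002627 / 1852 = 1.4184665e-07 nautical_mile ≈ 1.418e-07 nautical_mile (4 s.f.).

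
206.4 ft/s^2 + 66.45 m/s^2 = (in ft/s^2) 1 ft/s^2 = 0.3048 m/s^2, so 206.4 ft/s^2 = 206.4 * 0.3048 = 62.91072 m/s^2. 66.45 m/s^2 is already in m/s^2. Sum: 62.91072 + 66.45 = 129.36072 m/s^2. 1 ft/s^2 = 0.3048 m/s^2, so 129.36072 m/s^2 = 129.36072 / 0.3048 = 424.41181 ft/s^2 ≈ 424.4 ft/s^2 (4 s.f.). Final answer: 424.4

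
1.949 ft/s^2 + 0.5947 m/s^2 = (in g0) 0.1212. Check: 1 ft/s^2 = 0.3048 m/s^2, so 1.949 ft/s^2 = 1.949 * 0.3048 = 0.5940552 m/s^2. 0.5947 m/s^2 is already in m/s^2. Sum: 0.5940552 + 0.5947 = 1.1887552 m/s^2. 1 g0 = 9.80665 m/s^2, so 1.1887552 m/s^2 = 1.1887552 / 9.80665 = 0.1212193 g0 ≈ 0.1212 g0 (4 s.f.).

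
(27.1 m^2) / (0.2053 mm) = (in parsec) 4.278e-12. Check: 27.1 m^2 is already in m^2. 1 mm = 0.001 m, so 0.2053 mm = 0.2053 * 0.001 = 0.0002053 m. Combine: 27.1 m^2 / 0.0002053 m = 132001.95 m. 1 parsec = 3.0856776e+16 m, so 132001.95 m = 132001.95 / 3.0856776e+16 = 4.2778918e-12 parsec ≈ 4.278e-12 parsec (4 s.f.).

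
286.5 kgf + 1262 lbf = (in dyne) 8.423e+08. Check: 1 kgf = 9.80665 N, so 286.5 kgf = 286.5 * 9.80665 = 2809.6052 N. 1 lbf = 4.4482216 N, so 1262 lbf = 1262 * 4.4482216 = 5613.6557 N. Sum: 2809.6052 + 5613.6557 = 8423.2609 N. 1 dyne = 1e-05 N, so 8423.2609 N = 8423.2609 / 1e-05 = 8.4232609e+08 dyne ≈ 8.423e+08 dyne (4 s.f.).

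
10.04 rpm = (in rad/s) 1.051. Check: 1 rpm = 0.10471976 rad/s, so 10.04 rpm = 10.04 * 0.10471976 = 1.0513863 rad/s. Result: 1.0513863 rad/s ≈ 1.051 rad/s (4 s.f.).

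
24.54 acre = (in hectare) 1 acre = 4046.8564 m^2, so 24.54 acre = 24.54 * 4046.8564 = 99309.857 m^2. 1 hectare = 10000 m^2, so 99309.857 m^2 = 99309.857 / 10000 = 9.9309857 hectare ≈ 9.931 hectare (4 s.f.). Final answer: 9.931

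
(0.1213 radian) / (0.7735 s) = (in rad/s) 0.1568. Check: 0.1213 radian = 0.1213 rad. 0.7735 s is already in s. Combine: 0.1213 rad / 0.7735 s = 0.15681965 rad/s. Result: 0.15681965 rad/s ≈ 0.1568 rad/s (4 s.f.).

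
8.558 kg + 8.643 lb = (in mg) 8.558 kg is already in kg. 1 lb = 0.45359237 kg, so 8.643 lb = 8.643 * 0.45359237 = 3.9203989 kg. Sum: 8.558 + 3.9203989 = 12.478399 kg. 1 mg = 1e-06 kg, so 12.478399 kg = 12.478399 / 1e-06 = 12478399 mg ≈ 1.248e+07 mg (4 s.f.). Final answer: 1.248e+07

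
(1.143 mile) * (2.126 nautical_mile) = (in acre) 1790. Check: 1 mile = 1609.344 m, so 1.143 mile = 1.143 * 1609.344 = 1839.4802 m. 1 nautical_mile = 1852 m, so 2.126 nautical_mile = 2.126 * 1852 = 3937.352 m. Combine: 1839.4802 m * 3937.352 m = 7242681 m^2. 1 acre = 4046.8564 m^2, so 7242681 m^2 = 7242681 / 4046.8564 = 1789.7055 acre ≈ 1790 acre (4 s.f.).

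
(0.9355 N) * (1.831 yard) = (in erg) 0.9355 N is already in N. 1 yard = 0.9144 m, so 1.831 yard = 1.831 * 0.9144 = 1.6742664 m. Combine: 0.9355 N * 1.6742664 m = 1.5662762 J. 1 erg = 1e-07 J, so 1.5662762 J = 1.5662762 / 1e-07 = 15662762 erg ≈ 1.566e+07 erg (4 s.f.). Final answer: 1.566e+07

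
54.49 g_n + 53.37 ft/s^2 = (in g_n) 56.15. Check: 1 g_n = 9.80665 m/s^2, so 54.49 g_n = 54.49 * 9.80665 = 534.36436 m/s^2. 1 ft/s^2 = 0.3048 m/s^2, so 53.37 ft/s^2 = 53.37 * 0.3048 = 16.267176 m/s^2. Sum: 534.36436 + 16.267176 = 550.63153 m/s^2. 1 g_n = 9.80665 m/s^2, so 550.63153 m/s^2 = 550.63153 / 9.80665 = 56.14879 g_n ≈ 56.15 g_n (4 s.f.).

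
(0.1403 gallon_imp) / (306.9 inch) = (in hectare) 1 gallon_imp = 0.00454609 m^3, so 0.1403 gallon_imp = 0.1403 * 0.00454609 = 0.00063781643 m^3. 1 inch = 0.0254 m, so 306.9 inch = 306.9 * 0.0254 = 7.79526 m. Combine: 0.00063781643 m^3 / 7.79526 m = 8.1821059e-05 m^2. 1 hectare = 10000 m^2, so 8.1821059e-05 m^2 = 8.1821059e-05 / 10000 = 8.1821059e-09 hectare ≈ 8.182e-09 hectare (4 s.f.). Final answer: 8.182e-09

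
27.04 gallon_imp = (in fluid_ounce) 4157. Check: 1 gallon_imp = 0.00454609 m^3, so 27.04 gallon_imp = 27.04 * 0.00454609 = 0.12292627 m^3. 1 fluid_ounce = 2.957353e-05 m^3, so 0.12292627 m^3 = 0.12292627 / 2.957353e-05 = 4156.6318 fluid_ounce ≈ 4157 fluid_ounce (4 s.f.).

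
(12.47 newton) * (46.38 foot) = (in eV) 1.1e+21. Check: 12.47 newton = 12.47 N. 1 foot = 0.3048 m, so 46.38 foot = 46.38 * 0.3048 = 14.136624 m. Combine: 12.47 N * 14.136624 m = 176.2837 J. 1 eV = 1.6021766e-19 J, so 176.2837 J = 176.2837 / 1.6021766e-19 = 1.1002763e+21 eV ≈ 1.1e+21 eV (4 s.f.).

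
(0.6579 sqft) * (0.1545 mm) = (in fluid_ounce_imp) 1 sqft = 0.09290304 m^2, so 0.6579 sqft = 0.6579 * 0.09290304 = 0.06112091 m^2. 1 mm = 0.001 m, so 0.1545 mm = 0.1545 * 0.001 = 0.0001545 m. Combine: 0.06112091 m^2 * 0.0001545 m = 9.4431806e-06 m^3. 1 fluid_ounce_imp = 2.8413063e-05 m^3, so 9.4431806e-06 m^3 = 9.4431806e-06 / 2.8413063e-05 = 0.33235349 fluid_ounce_imp ≈ 0.3324 fluid_ounce_imp (4 s.f.). Final answer: 0.3324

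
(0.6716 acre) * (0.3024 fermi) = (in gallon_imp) 1.808e-10. Check: 1 acre = 4046.8564 m^2, so 0.6716 acre = 0.6716 * 4046.8564 = 2717.8688 m^2. 1 fermi = 1e-15 m, so 0.3024 fermi = 0.3024 * 1e-15 = 3.024e-16 m. Combine: 2717.8688 m^2 * 3.024e-16 m = 8.2188352e-13 m^3. 1 gallon_imp = 0.00454609 m^3, so 8.2188352e-13 m^3 = 8.2188352e-13 / 0.00454609 = 1.807891e-10 gallon_imp ≈ 1.808e-10 gallon_imp (4 s.f.).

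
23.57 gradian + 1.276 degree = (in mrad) 392.5. Check: 1 gradian = 0.015707963 rad, so 23.57 gradian = 23.57 * 0.015707963 = 0.37023669 rad. 1 degree = 0.017453293 rad, so 1.276 degree = 1.276 * 0.017453293 = 0.022270401 rad. Sum: 0.37023669 + 0.022270401 = 0.3925071 rad. 1 mrad = 0.001 rad, so 0.3925071 rad = 0.3925071 / 0.001 = 392.5071 mrad ≈ 392.5 mrad (4 s.f.).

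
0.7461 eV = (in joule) 1.195e-19. Check: 1 eV = 1.6021766e-19 J, so 0.7461 eV = 0.7461 * 1.6021766e-19 = 1.195384e-19 J. 1.195384e-19 J = 1.195384e-19 joule ≈ 1.195e-19 joule (4 s.f.).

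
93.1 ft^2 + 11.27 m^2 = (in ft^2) 214.4. Check: 1 ft^2 = 0.09290304 m^2, so 93.1 ft^2 = 93.1 * 0.09290304 = 8.649273 m^2. 11.27 m^2 is already in m^2. Sum: 8.649273 + 11.27 = 19.919273 m^2. 1 ft^2 = 0.09290304 m^2, so 19.919273 m^2 = 19.919273 / 0.09290304 = 214.40927 ft^2 ≈ 214.4 ft^2 (4 s.f.).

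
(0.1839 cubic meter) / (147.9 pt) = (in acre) 0.000871. Check: 0.1839 cubic meter = 0.1839 m^3. 1 pt = 0.00035277778 m, so 147.9 pt = 147.9 * 0.00035277778 = 0.052175833 m. Combine: 0.1839 m^3 / 0.052175833 m = 3.5246203 m^2. 1 acre = 4046.8564 m^2, so 3.5246203 m^2 = 3.5246203 / 4046.8564 = 0.00087095264 acre ≈ 0.000871 acre (4 s.f.).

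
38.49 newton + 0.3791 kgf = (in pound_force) 38.49 newton = 38.49 N. 1 kgf = 9.80665 N, so 0.3791 kgf = 0.3791 * 9.80665 = 3.717701 N. Sum: 38.49 + 3.717701 = 42.207701 N. 1 pound_force = 4.4482216 N, so 42.207701 N = 42.207701 / 4.4482216 = 9.4886687 pound_force ≈ 9.489 pound_force (4 s.f.). Final answer: 9.489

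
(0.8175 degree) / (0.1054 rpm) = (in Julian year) 1 degree = 0.017453293 rad, so 0.8175 degree = 0.8175 * 0.017453293 = 0.014268067 rad. 1 rpm = 0.10471976 rad/s, so 0.1054 rpm = 0.1054 * 0.10471976 = 0.011037462 rad/s. Combine: 0.014268067 rad / 0.011037462 rad/s = 1.2926945 s. 1 Julian year = 31557600 s, so 1.2926945 s = 1.2926945 / 31557600 = 4.0963017e-08 Julian year ≈ 4.096e-08 Julian year (4 s.f.). Final answer: 4.096e-08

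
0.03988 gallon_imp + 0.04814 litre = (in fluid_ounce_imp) 8.075. Check: 1 gallon_imp = 0.00454609 m^3, so 0.03988 gallon_imp = 0.03988 * 0.00454609 = 0.00018129807 m^3. 1 litre = 0.001 m^3, so 0.04814 litre = 0.04814 * 0.001 = 4.814e-05 m^3. Sum: 0.00018129807 + 4.814e-05 = 0.00022943807 m^3. 1 fluid_ounce_imp = 2.8413063e-05 m^3, so 0.00022943807 m^3 = 0.00022943807 / 2.8413063e-05 = 8.0750911 fluid_ounce_imp ≈ 8.075 fluid_ounce_imp (4 s.f.).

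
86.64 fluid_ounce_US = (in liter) 1 fluid_ounce_US = 2.957353e-05 m^3, so 86.64 fluid_ounce_US = 86.64 * 2.957353e-05 = 0.0025622506 m^3. 1 liter = 0.001 m^3, so 0.0025622506 m^3 = 0.0025622506 / 0.001 = 2.5622506 liter ≈ 2.562 liter (4 s.f.). Final answer: 2.562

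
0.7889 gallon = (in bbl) 0.01878. Check: 1 gallon = 0.0037854118 m^3, so 0.7889 gallon = 0.7889 * 0.0037854118 = 0.0029863114 m^3. 1 bbl = 0.15898729 m^3, so 0.0029863114 m^3 = 0.0029863114 / 0.15898729 = 0.018783333 bbl ≈ 0.01878 bbl (4 s.f.).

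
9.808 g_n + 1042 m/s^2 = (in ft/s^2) 3734. Check: 1 g_n = 9.80665 m/s^2, so 9.808 g_n = 9.808 * 9.80665 = 96.183623 m/s^2. 1042 m/s^2 is already in m/s^2. Sum: 96.183623 + 1042 = 1138.1836 m/s^2. 1 ft/s^2 = 0.3048 m/s^2, so 1138.1836 m/s^2 = 1138.1836 / 0.3048 = 3734.1982 ft/s^2 ≈ 3734 ft/s^2 (4 s.f.).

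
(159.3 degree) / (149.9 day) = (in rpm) 1 degree = 0.017453293 rad, so 159.3 degree = 159.3 * 0.017453293 = 2.7803095 rad. 1 day = 86400 s, so 149.9 day = 149.9 * 86400 = 12951360 s. Combine: 2.7803095 rad / 12951360 s = 2.1467317e-07 rad/s. 1 rpm = 0.10471976 rad/s, so 2.1467317e-07 rad/s = 2.1467317e-07 / 0.10471976 = 2.0499778e-06 rpm ≈ 2.05e-06 rpm (4 s.f.). Final answer: 2.05e-06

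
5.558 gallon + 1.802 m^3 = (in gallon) 481.6. Check: 1 gallon = 0.0037854118 m^3, so 5.558 gallon = 5.558 * 0.0037854118 = 0.021039319 m^3. 1.802 m^3 is already in m^3. Sum: 0.021039319 + 1.802 = 1.8230393 m^3. 1 gallon = 0.0037854118 m^3, so 1.8230393 m^3 = 1.8230393 / 0.0037854118 = 481.59604 gallon ≈ 481.6 gallon (4 s.f.).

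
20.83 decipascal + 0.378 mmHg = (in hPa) 0.5248. Check: 1 decipascal = 0.1 Pa, so 20.83 decipascal = 20.83 * 0.1 = 2.083 Pa. 1 mmHg = 133.32237 Pa, so 0.378 mmHg = 0.378 * 133.32237 = 50.395855 Pa. Sum: 2.083 + 50.395855 = 52.478855 Pa. 1 hPa = 100 Pa, so 52.478855 Pa = 52.478855 / 100 = 0.52478855 hPa ≈ 0.5248 hPa (4 s.f.).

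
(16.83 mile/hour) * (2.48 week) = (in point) 3.199e+10. Check: 1 mile/hour = 0.44704 m/s, so 16.83 mile/hour = 16.83 * 0.44704 = 7.5236832 m/s. 1 week = 604800 s, so 2.48 week = 2.48 * 604800 = 1499904 s. Combine: 7.5236832 m/s * 1499904 s = 11284803 m. 1 point = 0.00035277778 m, so 11284803 m = 11284803 / 0.00035277778 = 3.1988417e+10 point ≈ 3.199e+10 point (4 s.f.).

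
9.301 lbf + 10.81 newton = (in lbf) 1 lbf = 4.4482216 N, so 9.301 lbf = 9.301 * 4.4482216 = 41.372909 N. 10.81 newton = 10.81 N. Sum: 41.372909 + 10.81 = 52.182909 N. 1 lbf = 4.4482216 N, so 52.182909 N = 52.182909 / 4.4482216 = 11.731185 lbf ≈ 11.73 lbf (4 s.f.). Final answer: 11.73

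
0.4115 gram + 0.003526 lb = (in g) 2.011. Check: 1 gram = 0.001 kg, so 0.4115 gram = 0.4115 * 0.001 = 0.0004115 kg. 1 lb = 0.45359237 kg, so 0.003526 lb = 0.003526 * 0.45359237 = 0.0015993667 kg. Sum: 0.0004115 + 0.0015993667 = 0.0020108667 kg. 1 g = 0.001 kg, so 0.0020108667 kg = 0.0020108667 / 0.001 = 2.0108667 g ≈ 2.011 g (4 s.f.).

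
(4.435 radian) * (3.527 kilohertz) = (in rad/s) 4.435 radian = 4.435 rad. 1 kilohertz = 1000 Hz, so 3.527 kilohertz = 3.527 * 1000 = 3527 Hz. Combine: 4.435 rad * 3527 Hz = 15642.245 rad/s. Result: 15642.245 rad/s ≈ 1.564e+04 rad/s (4 s.f.). Final answer: 1.564e+04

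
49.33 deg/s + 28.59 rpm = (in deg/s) 1 deg/s = 0.017453293 rad/s, so 49.33 deg/s = 49.33 * 0.017453293 = 0.86097092 rad/s. 1 rpm = 0.10471976 rad/s, so 28.59 rpm = 28.59 * 0.10471976 = 2.9939378 rad/s. Sum: 0.86097092 + 2.9939378 = 3.8549087 rad/s. 1 deg/s = 0.017453293 rad/s, so 3.8549087 rad/s = 3.8549087 / 0.017453293 = 220.87 deg/s ≈ 220.9 deg/s (4 s.f.). Final answer: 220.9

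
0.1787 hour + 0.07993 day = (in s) 1 hour = 3600 s, so 0.1787 hour = 0.1787 * 3600 = 643.32 s. 1 day = 86400 s, so 0.07993 day = 0.07993 * 86400 = 6905.952 s. Sum: 643.32 + 6905.952 = 7549.272 s. Result: 7549.272 s ≈ 7549 s (4 s.f.). Final answer: 7549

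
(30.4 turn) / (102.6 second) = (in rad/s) 1 turn = 6.2831853 rad, so 30.4 turn = 30.4 * 6.2831853 = 191.00883 rad. 102.6 second = 102.6 s. Combine: 191.00883 rad / 102.6 s = 1.8616845 rad/s. Result: 1.8616845 rad/s ≈ 1.862 rad/s (4 s.f.). Final answer: 1.862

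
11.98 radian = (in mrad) 11.98 radian = 11.98 rad. 1 mrad = 0.001 rad, so 11.98 rad = 11.98 / 0.001 = 11980 mrad ≈ 1.198e+04 mrad (4 s.f.). Final answer: 1.198e+04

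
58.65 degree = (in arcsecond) 2.111e+05. Check: 1 degree = 0.017453293 rad, so 58.65 degree = 58.65 * 0.017453293 = 1.0236356 rad. 1 arcsecond = 4.8481368e-06 rad, so 1.0236356 rad = 1.0236356 / 4.8481368e-06 = 211140 arcsecond ≈ 2.111e+05 arcsecond (4 s.f.).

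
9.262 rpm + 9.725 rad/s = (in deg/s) 1 rpm = 0.10471976 rad/s, so 9.262 rpm = 9.262 * 0.10471976 = 0.96991437 rad/s. 9.725 rad/s is already in rad/s. Sum: 0.96991437 + 9.725 = 10.694914 rad/s. 1 deg/s = 0.017453293 rad/s, so 10.694914 rad/s = 10.694914 / 0.017453293 = 612.77346 deg/s ≈ 612.8 deg/s (4 s.f.). Final answer: 612.8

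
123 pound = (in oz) 1968. Check: 1 pound = 0.45359237 kg, so 123 pound = 123 * 0.45359237 = 55.791862 kg. 1 oz = 0.028349523 kg, so 55.791862 kg = 55.791862 / 0.028349523 = 1968 oz.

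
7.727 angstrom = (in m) 1 angstrom = 1e-10 m, so 7.727 angstrom = 7.727 * 1e-10 = 7.727e-10 m. Result: 7.727e-10 m. Final answer: 7.727e-10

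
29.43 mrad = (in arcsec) 6070. Check: 1 mrad = 0.001 rad, so 29.43 mrad = 29.43 * 0.001 = 0.02943 rad. 1 arcsec = 4.8481368e-06 rad, so 0.02943 rad = 0.02943 / 4.8481368e-06 = 6070.3732 arcsec ≈ 6070 arcsec (4 s.f.).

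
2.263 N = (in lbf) 1 lbf = 4.4482216 N, so 2.263 N = 2.263 / 4.4482216 = 0.50874264 lbf ≈ 0.5087 lbf (4 s.f.). Final answer: 0.5087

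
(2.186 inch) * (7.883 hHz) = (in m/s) 1 inch = 0.0254 m, so 2.186 inch = 2.186 * 0.0254 = 0.0555244 m. 1 hHz = 100 Hz, so 7.883 hHz = 7.883 * 100 = 788.3 Hz. Combine: 0.0555244 m * 788.3 Hz = 43.769885 m/s. Result: 43.769885 m/s ≈ 43.77 m/s (4 s.f.). Final answer: 43.77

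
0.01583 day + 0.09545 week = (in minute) 984.9. Check: 1 day = 86400 s, so 0.01583 day = 0.01583 * 86400 = 1367.712 s. 1 week = 604800 s, so 0.09545 week = 0.09545 * 604800 = 57728.16 s. Sum: 1367.712 + 57728.16 = 59095.872 s. 1 minute = 60 s, so 59095.872 s = 59095.872 / 60 = 984.9312 minute ≈ 984.9 minute (4 s.f.).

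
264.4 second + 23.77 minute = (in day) 264.4 second = 264.4 s. 1 minute = 60 s, so 23.77 minute = 23.77 * 60 = 1426.2 s. Sum: 264.4 + 1426.2 = 1690.6 s. 1 day = 86400 s, so 1690.6 s = 1690.6 / 86400 = 0.01956713 day ≈ 0.01957 day (4 s.f.). Final answer: 0.01957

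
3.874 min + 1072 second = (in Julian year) 1 min = 60 s, so 3.874 min = 3.874 * 60 = 232.44 s. 1072 second = 1072 s. Sum: 232.44 + 1072 = 1304.44 s. 1 Julian year = 31557600 s, so 1304.44 s = 1304.44 / 31557600 = 4.1335209e-05 Julian year ≈ 4.134e-05 Julian year (4 s.f.). Final answer: 4.134e-05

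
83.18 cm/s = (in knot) 1 cm/s = 0.01 m/s, so 83.18 cm/s = 83.18 * 0.01 = 0.8318 m/s. 1 knot = 0.51444444 m/s, so 0.8318 m/s = 0.8318 / 0.51444444 = 1.6168898 knot ≈ 1.617 knot (4 s.f.). Final answer: 1.617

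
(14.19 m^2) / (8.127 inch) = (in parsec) 2.228e-15. Check: 14.19 m^2 is already in m^2. 1 inch = 0.0254 m, so 8.127 inch = 8.127 * 0.0254 = 0.2064258 m. Combine: 14.19 m^2 / 0.2064258 m = 68.741407 m. 1 parsec = 3.0856776e+16 m, so 68.741407 m = 68.741407 / 3.0856776e+16 = 2.2277573e-15 parsec ≈ 2.228e-15 parsec (4 s.f.).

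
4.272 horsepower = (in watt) 1 horsepower = 745.69987 W, so 4.272 horsepower = 4.272 * 745.69987 = 3185.6299 W. 3185.6299 W = 3185.6299 watt ≈ 3186 watt (4 s.f.). Final answer: 3186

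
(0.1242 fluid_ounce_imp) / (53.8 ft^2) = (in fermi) 7.06e+08. Check: 1 fluid_ounce_imp = 2.8413063e-05 m^3, so 0.1242 fluid_ounce_imp = 0.1242 * 2.8413063e-05 = 3.5289024e-06 m^3. 1 ft^2 = 0.09290304 m^2, so 53.8 ft^2 = 53.8 * 0.09290304 = 4.9981836 m^2. Combine: 3.5289024e-06 m^3 / 4.9981836 m^2 = 7.0603697e-07 m. 1 fermi = 1e-15 m, so 7.0603697e-07 m = 7.0603697e-07 / 1e-15 = 7.0603697e+08 fermi ≈ 7.06e+08 fermi (4 s.f.).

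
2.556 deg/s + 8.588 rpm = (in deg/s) 1 deg/s = 0.017453293 rad/s, so 2.556 deg/s = 2.556 * 0.017453293 = 0.044610616 rad/s. 1 rpm = 0.10471976 rad/s, so 8.588 rpm = 8.588 * 0.10471976 = 0.89933326 rad/s. Sum: 0.044610616 + 0.89933326 = 0.94394387 rad/s. 1 deg/s = 0.017453293 rad/s, so 0.94394387 rad/s = 0.94394387 / 0.017453293 = 54.084 deg/s ≈ 54.08 deg/s (4 s.f.). Final answer: 54.08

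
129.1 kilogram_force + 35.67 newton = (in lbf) 1 kilogram_force = 9.80665 N, so 129.1 kilogram_force = 129.1 * 9.80665 = 1266.0385 N. 35.67 newton = 35.67 N. Sum: 1266.0385 + 35.67 = 1301.7085 N. 1 lbf = 4.4482216 N, so 1301.7085 N = 1301.7085 / 4.4482216 = 292.63572 lbf ≈ 292.6 lbf (4 s.f.). Final answer: 292.6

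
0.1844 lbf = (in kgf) 0.08364. Check: 1 lbf = 4.4482216 N, so 0.1844 lbf = 0.1844 * 4.4482216 = 0.82025207 N. 1 kgf = 9.80665 N, so 0.82025207 N = 0.82025207 / 9.80665 = 0.083642433 kgf ≈ 0.08364 kgf (4 s.f.).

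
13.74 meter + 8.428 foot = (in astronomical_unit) 1.09e-10. Check: 13.74 meter = 13.74 m. 1 foot = 0.3048 m, so 8.428 foot = 8.428 * 0.3048 = 2.5688544 m. Sum: 13.74 + 2.5688544 = 16.308854 m. 1 astronomical_unit = 1.4959787e+11 m, so 16.308854 m = 16.308854 / 1.4959787e+11 = 1.0901796e-10 astronomical_unit ≈ 1.09e-10 astronomical_unit (4 s.f.).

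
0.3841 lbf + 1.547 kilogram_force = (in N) 1 lbf = 4.4482216 N, so 0.3841 lbf = 0.3841 * 4.4482216 = 1.7085619 N. 1 kilogram_force = 9.80665 N, so 1.547 kilogram_force = 1.547 * 9.80665 = 15.170888 N. Sum: 1.7085619 + 15.170888 = 16.879449 N. Result: 16.879449 N ≈ 16.88 N (4 s.f.). Final answer: 16.88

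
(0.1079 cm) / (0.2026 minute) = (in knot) 0.0001725. Check: 1 cm = 0.01 m, so 0.1079 cm = 0.1079 * 0.01 = 0.001079 m. 1 minute = 60 s, so 0.2026 minute = 0.2026 * 60 = 12.156 s. Combine: 0.001079 m / 12.156 s = 8.8762751e-05 m/s. 1 knot = 0.51444444 m/s, so 8.8762751e-05 m/s = 8.8762751e-05 / 0.51444444 = 0.00017254098 knot ≈ 0.0001725 knot (4 s.f.).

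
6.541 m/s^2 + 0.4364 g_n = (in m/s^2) 6.541 m/s^2 is already in m/s^2. 1 g_n = 9.80665 m/s^2, so 0.4364 g_n = 0.4364 * 9.80665 = 4.2796221 m/s^2. Sum: 6.541 + 4.2796221 = 10.820622 m/s^2. Result: 10.820622 m/s^2 ≈ 10.82 m/s^2 (4 s.f.). Final answer: 10.82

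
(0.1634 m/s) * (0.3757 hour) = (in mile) 0.1373. Check: 0.1634 m/s is already in m/s. 1 hour = 3600 s, so 0.3757 hour = 0.3757 * 3600 = 1352.52 s. Combine: 0.1634 m/s * 1352.52 s = 221.00177 m. 1 mile = 1609.344 m, so 221.00177 m = 221.00177 / 1609.344 = 0.13732413 mile ≈ 0.1373 mile (4 s.f.).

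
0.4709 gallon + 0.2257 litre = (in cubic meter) 0.002008. Check: 1 gallon = 0.0037854118 m^3, so 0.4709 gallon = 0.4709 * 0.0037854118 = 0.0017825504 m^3. 1 litre = 0.001 m^3, so 0.2257 litre = 0.2257 * 0.001 = 0.0002257 m^3. Sum: 0.0017825504 + 0.0002257 = 0.0020082504 m^3. 0.0020082504 m^3 = 0.0020082504 cubic meter ≈ 0.002008 cubic meter (4 s.f.).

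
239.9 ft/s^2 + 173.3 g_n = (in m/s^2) 1773. Check: 1 ft/s^2 = 0.3048 m/s^2, so 239.9 ft/s^2 = 239.9 * 0.3048 = 73.12152 m/s^2. 1 g_n = 9.80665 m/s^2, so 173.3 g_n = 173.3 * 9.80665 = 1699.4924 m/s^2. Sum: 73.12152 + 1699.4924 = 1772.614 m/s^2. Result: 1772.614 m/s^2 ≈ 1773 m/s^2 (4 s.f.).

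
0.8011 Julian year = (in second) 2.528e+07. Check: 1 Julian year = 31557600 s, so 0.8011 Julian year = 0.8011 * 31557600 = 25280793 s. 25280793 s = 25280793 second ≈ 2.528e+07 second (4 s.f.).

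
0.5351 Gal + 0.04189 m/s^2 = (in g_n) 1 Gal = 0.01 m/s^2, so 0.5351 Gal = 0.5351 * 0.01 = 0.005351 m/s^2. 0.04189 m/s^2 is already in m/s^2. Sum: 0.005351 + 0.04189 = 0.047241 m/s^2. 1 g_n = 9.80665 m/s^2, so 0.047241 m/s^2 = 0.047241 / 9.80665 = 0.0048172414 g_n ≈ 0.004817 g_n (4 s.f.). Final answer: 0.004817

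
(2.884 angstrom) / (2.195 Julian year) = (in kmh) 1 angstrom = 1e-10 m, so 2.884 angstrom = 2.884 * 1e-10 = 2.884e-10 m. 1 Julian year = 31557600 s, so 2.195 Julian year = 2.195 * 31557600 = 69268932 s. Combine: 2.884e-10 m / 69268932 s = 4.1634827e-18 m/s. 1 kmh = 0.27777778 m/s, so 4.1634827e-18 m/s = 4.1634827e-18 / 0.27777778 = 1.4988538e-17 kmh ≈ 1.499e-17 kmh (4 s.f.). Final answer: 1.499e-17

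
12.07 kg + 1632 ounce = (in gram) 12.07 kg is already in kg. 1 ounce = 0.028349523 kg, so 1632 ounce = 1632 * 0.028349523 = 46.266422 kg. Sum: 12.07 + 46.266422 = 58.336422 kg. 1 gram = 0.001 kg, so 58.336422 kg = 58.336422 / 0.001 = 58336.422 gram ≈ 5.834e+04 gram (4 s.f.). Final answer: 5.834e+04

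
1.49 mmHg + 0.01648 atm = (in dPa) 1 mmHg = 133.32237 Pa, so 1.49 mmHg = 1.49 * 133.32237 = 198.65033 Pa. 1 atm = 101325 Pa, so 0.01648 atm = 0.01648 * 101325 = 1669.836 Pa. Sum: 198.65033 + 1669.836 = 1868.4863 Pa. 1 dPa = 0.1 Pa, so 1868.4863 Pa = 1868.4863 / 0.1 = 18684.863 dPa ≈ 1.868e+04 dPa (4 s.f.). Final answer: 1.868e+04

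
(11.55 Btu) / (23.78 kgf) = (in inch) 1 Btu = 1055.0559 J, so 11.55 Btu = 11.55 * 1055.0559 = 12185.895 J. 1 kgf = 9.80665 N, so 23.78 kgf = 23.78 * 9.80665 = 233.20214 N. Combine: 12185.895 J / 233.20214 N = 52.254646 m. 1 inch = 0.0254 m, so 52.254646 m = 52.254646 / 0.0254 = 2057.2695 inch ≈ 2057 inch (4 s.f.). Final answer: 2057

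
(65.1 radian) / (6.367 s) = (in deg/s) 65.1 radian = 65.1 rad. 6.367 s is already in s. Combine: 65.1 rad / 6.367 s = 10.224596 rad/s. 1 deg/s = 0.017453293 rad/s, so 10.224596 rad/s = 10.224596 / 0.017453293 = 585.82617 deg/s ≈ 585.8 deg/s (4 s.f.). Final answer: 585.8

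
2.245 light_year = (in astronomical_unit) 1 light_year = 9.4607305e+15 m, so 2.245 light_year = 2.245 * 9.4607305e+15 = 2.123934e+16 m. 1 astronomical_unit = 1.4959787e+11 m, so 2.123934e+16 m = 2.123934e+16 / 1.4959787e+11 = 141976.22 astronomical_unit ≈ 1.42e+05 astronomical_unit (4 s.f.). Final answer: 1.42e+05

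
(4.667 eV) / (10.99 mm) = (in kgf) 6.938e-18. Check: 1 eV = 1.6021766e-19 J, so 4.667 eV = 4.667 * 1.6021766e-19 = 7.4773584e-19 J. 1 mm = 0.001 m, so 10.99 mm = 10.99 * 0.001 = 0.01099 m. Combine: 7.4773584e-19 J / 0.01099 m = 6.8037838e-17 N. 1 kgf = 9.80665 N, so 6.8037838e-17 N = 6.8037838e-17 / 9.80665 = 6.9379286e-18 kgf ≈ 6.938e-18 kgf (4 s.f.).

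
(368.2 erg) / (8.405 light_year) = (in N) 4.63e-22. Check: 1 erg = 1e-07 J, so 368.2 erg = 368.2 * 1e-07 = 3.682e-05 J. 1 light_year = 9.4607305e+15 m, so 8.405 light_year = 8.405 * 9.4607305e+15 = 7.951744e+16 m. Combine: 3.682e-05 J / 7.951744e+16 m = 4.6304308e-22 N. Result: 4.6304308e-22 N ≈ 4.63e-22 N (4 s.f.).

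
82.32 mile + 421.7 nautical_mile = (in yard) 9.99e+05. Check: 1 mile = 1609.344 m, so 82.32 mile = 82.32 * 1609.344 = 132481.2 m. 1 nautical_mile = 1852 m, so 421.7 nautical_mile = 421.7 * 1852 = 780988.4 m. Sum: 132481.2 + 780988.4 = 913469.6 m. 1 yard = 0.9144 m, so 913469.6 m = 913469.6 / 0.9144 = 998982.5 yard ≈ 9.99e+05 yard (4 s.f.).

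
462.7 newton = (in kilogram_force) 462.7 newton = 462.7 N. 1 kilogram_force = 9.80665 N, so 462.7 N = 462.7 / 9.80665 = 47.182269 kilogram_force ≈ 47.18 kilogram_force (4 s.f.). Final answer: 47.18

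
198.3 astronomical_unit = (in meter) 1 astronomical_unit = 1.4959787e+11 m, so 198.3 astronomical_unit = 198.3 * 1.4959787e+11 = 2.9665258e+13 m. 2.9665258e+13 m = 2.9665258e+13 meter ≈ 2.967e+13 meter (4 s.f.). Final answer: 2.967e+13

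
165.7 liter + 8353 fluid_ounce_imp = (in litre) 1 liter = 0.001 m^3, so 165.7 liter = 165.7 * 0.001 = 0.1657 m^3. 1 fluid_ounce_imp = 2.8413063e-05 m^3, so 8353 fluid_ounce_imp = 8353 * 2.8413063e-05 = 0.23733431 m^3. Sum: 0.1657 + 0.23733431 = 0.40303431 m^3. 1 litre = 0.001 m^3, so 0.40303431 m^3 = 0.40303431 / 0.001 = 403.03431 litre ≈ 403 litre (4 s.f.). Final answer: 403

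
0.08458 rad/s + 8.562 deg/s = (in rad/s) 0.08458 rad/s is already in rad/s. 1 deg/s = 0.017453293 rad/s, so 8.562 deg/s = 8.562 * 0.017453293 = 0.14943509 rad/s. Sum: 0.08458 + 0.14943509 = 0.23401509 rad/s. Result: 0.23401509 rad/s ≈ 0.234 rad/s (4 s.f.). Final answer: 0.234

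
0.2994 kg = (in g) 299.4. Check: 1 g = 0.001 kg, so 0.2994 kg = 0.2994 / 0.001 = 299.4 g.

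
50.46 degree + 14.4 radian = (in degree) 875.5. Check: 1 degree = 0.017453293 rad, so 50.46 degree = 50.46 * 0.017453293 = 0.88069314 rad. 14.4 radian = 14.4 rad. Sum: 0.88069314 + 14.4 = 15.280693 rad. 1 degree = 0.017453293 rad, so 15.280693 rad = 15.280693 / 0.017453293 = 875.51922 degree ≈ 875.5 degree (4 s.f.).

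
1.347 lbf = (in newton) 5.992. Check: 1 lbf = 4.4482216 N, so 1.347 lbf = 1.347 * 4.4482216 = 5.9917545 N. 5.9917545 N = 5.9917545 newton ≈ 5.992 newton (4 s.f.).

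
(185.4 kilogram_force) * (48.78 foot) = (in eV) 1 kilogram_force = 9.80665 N, so 185.4 kilogram_force = 185.4 * 9.80665 = 1818.1529 N. 1 foot = 0.3048 m, so 48.78 foot = 48.78 * 0.3048 = 14.868144 m. Combine: 1818.1529 N * 14.868144 m = 27032.559 J. 1 eV = 1.6021766e-19 J, so 27032.559 J = 27032.559 / 1.6021766e-19 = 1.6872396e+23 eV ≈ 1.687e+23 eV (4 s.f.). Final answer: 1.687e+23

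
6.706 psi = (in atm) 1 psi = 6894.7573 Pa, so 6.706 psi = 6.706 * 6894.7573 = 46236.242 Pa. 1 atm = 101325 Pa, so 46236.242 Pa = 46236.242 / 101325 = 0.45631623 atm ≈ 0.4563 atm (4 s.f.). Final answer: 0.4563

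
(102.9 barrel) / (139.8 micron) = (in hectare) 1 barrel = 0.15898729 m^3, so 102.9 barrel = 102.9 * 0.15898729 = 16.359793 m^3. 1 micron = 1e-06 m, so 139.8 micron = 139.8 * 1e-06 = 0.0001398 m. Combine: 16.359793 m^3 / 0.0001398 m = 117022.84 m^2. 1 hectare = 10000 m^2, so 117022.84 m^2 = 117022.84 / 10000 = 11.702284 hectare ≈ 11.7 hectare (4 s.f.). Final answer: 11.7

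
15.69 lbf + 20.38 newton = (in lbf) 20.27. Check: 1 lbf = 4.4482216 N, so 15.69 lbf = 15.69 * 4.4482216 = 69.792597 N. 20.38 newton = 20.38 N. Sum: 69.792597 + 20.38 = 90.172597 N. 1 lbf = 4.4482216 N, so 90.172597 N = 90.172597 / 4.4482216 = 20.271606 lbf ≈ 20.27 lbf (4 s.f.).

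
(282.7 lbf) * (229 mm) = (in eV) 1 lbf = 4.4482216 N, so 282.7 lbf = 282.7 * 4.4482216 = 1257.5123 N. 1 mm = 0.001 m, so 229 mm = 229 * 0.001 = 0.229 m. Combine: 1257.5123 N * 0.229 m = 287.97031 J. 1 eV = 1.6021766e-19 J, so 287.97031 J = 287.97031 / 1.6021766e-19 = 1.7973693e+21 eV ≈ 1.797e+21 eV (4 s.f.). Final answer: 1.797e+21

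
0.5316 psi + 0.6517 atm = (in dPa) 6.97e+05. Check: 1 psi = 6894.7573 Pa, so 0.5316 psi = 0.5316 * 6894.7573 = 3665.253 Pa. 1 atm = 101325 Pa, so 0.6517 atm = 0.6517 * 101325 = 66033.502 Pa. Sum: 3665.253 + 66033.502 = 69698.755 Pa. 1 dPa = 0.1 Pa, so 69698.755 Pa = 69698.755 / 0.1 = 696987.55 dPa ≈ 6.97e+05 dPa (4 s.f.).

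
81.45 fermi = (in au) 1 fermi = 1e-15 m, so 81.45 fermi = 81.45 * 1e-15 = 8.145e-14 m. 1 au = 1.4959787e+11 m, so 8.145e-14 m = 8.145e-14 / 1.4959787e+11 = 5.4445962e-25 au ≈ 5.445e-25 au (4 s.f.). Final answer: 5.445e-25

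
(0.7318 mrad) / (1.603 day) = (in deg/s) 3.027e-07. Check: 1 mrad = 0.001 rad, so 0.7318 mrad = 0.7318 * 0.001 = 0.0007318 rad. 1 day = 86400 s, so 1.603 day = 1.603 * 86400 = 138499.2 s. Combine: 0.0007318 rad / 138499.2 s = 5.283785e-09 rad/s. 1 deg/s = 0.017453293 rad/s, so 5.283785e-09 rad/s = 5.283785e-09 / 0.017453293 = 3.0273858e-07 deg/s ≈ 3.027e-07 deg/s (4 s.f.).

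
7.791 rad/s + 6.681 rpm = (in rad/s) 7.791 rad/s is already in rad/s. 1 rpm = 0.10471976 rad/s, so 6.681 rpm = 6.681 * 0.10471976 = 0.69963268 rad/s. Sum: 7.791 + 0.69963268 = 8.4906327 rad/s. Result: 8.4906327 rad/s ≈ 8.491 rad/s (4 s.f.). Final answer: 8.491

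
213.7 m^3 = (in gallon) 1 gallon = 0.0037854118 m^3, so 213.7 m^3 = 213.7 / 0.0037854118 = 56453.568 gallon ≈ 5.645e+04 gallon (4 s.f.). Final answer: 5.645e+04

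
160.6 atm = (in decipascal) 1 atm = 101325 Pa, so 160.6 atm = 160.6 * 101325 = 16272795 Pa. 1 decipascal = 0.1 Pa, so 16272795 Pa = 16272795 / 0.1 = 1.6272795e+08 decipascal ≈ 1.627e+08 decipascal (4 s.f.). Final answer: 1.627e+08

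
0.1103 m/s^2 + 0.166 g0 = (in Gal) 0.1103 m/s^2 is already in m/s^2. 1 g0 = 9.80665 m/s^2, so 0.166 g0 = 0.166 * 9.80665 = 1.6279039 m/s^2. Sum: 0.1103 + 1.6279039 = 1.7382039 m/s^2. 1 Gal = 0.01 m/s^2, so 1.7382039 m/s^2 = 1.7382039 / 0.01 = 173.82039 Gal ≈ 173.8 Gal (4 s.f.). Final answer: 173.8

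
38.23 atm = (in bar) 1 atm = 101325 Pa, so 38.23 atm = 38.23 * 101325 = 3873654.7 Pa. 1 bar = 100000 Pa, so 3873654.7 Pa = 3873654.7 / 100000 = 38.736547 bar ≈ 38.74 bar (4 s.f.). Final answer: 38.74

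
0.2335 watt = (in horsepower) 0.2335 watt = 0.2335 W. 1 horsepower = 745.69987 W, so 0.2335 W = 0.2335 / 745.69987 = 0.00031312866 horsepower ≈ 0.0003131 horsepower (4 s.f.). Final answer: 0.0003131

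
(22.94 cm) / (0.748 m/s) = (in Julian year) 1 cm = 0.01 m, so 22.94 cm = 22.94 * 0.01 = 0.2294 m. 0.748 m/s is already in m/s. Combine: 0.2294 m / 0.748 m/s = 0.30668449 s. 1 Julian year = 31557600 s, so 0.30668449 s = 0.30668449 / 31557600 = 9.7182451e-09 Julian year ≈ 9.718e-09 Julian year (4 s.f.). Final answer: 9.718e-09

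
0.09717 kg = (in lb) 1 lb = 0.45359237 kg, so 0.09717 kg = 0.09717 / 0.45359237 = 0.21422318 lb ≈ 0.2142 lb (4 s.f.). Final answer: 0.2142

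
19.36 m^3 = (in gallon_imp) 4259. Check: 1 gallon_imp = 0.00454609 m^3, so 19.36 m^3 = 19.36 / 0.00454609 = 4258.6046 gallon_imp ≈ 4259 gallon_imp (4 s.f.).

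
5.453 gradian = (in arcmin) 1 gradian = 0.015707963 rad, so 5.453 gradian = 5.453 * 0.015707963 = 0.085655524 rad. 1 arcmin = 0.00029088821 rad, so 0.085655524 rad = 0.085655524 / 0.00029088821 = 294.462 arcmin ≈ 294.5 arcmin (4 s.f.). Final answer: 294.5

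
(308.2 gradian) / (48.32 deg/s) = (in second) 1 gradian = 0.015707963 rad, so 308.2 gradian = 308.2 * 0.015707963 = 4.8411943 rad. 1 deg/s = 0.017453293 rad/s, so 48.32 deg/s = 48.32 * 0.017453293 = 0.84334309 rad/s. Combine: 4.8411943 rad / 0.84334309 rad/s = 5.7404801 s. 5.7404801 s = 5.7404801 second ≈ 5.74 second (4 s.f.). Final answer: 5.74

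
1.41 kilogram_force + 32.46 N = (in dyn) 4.629e+06. Check: 1 kilogram_force = 9.80665 N, so 1.41 kilogram_force = 1.41 * 9.80665 = 13.827376 N. 32.46 N is already in N. Sum: 13.827376 + 32.46 = 46.287377 N. 1 dyn = 1e-05 N, so 46.287377 N = 46.287377 / 1e-05 = 4628737.6 dyn ≈ 4.629e+06 dyn (4 s.f.).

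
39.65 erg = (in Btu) 3.758e-09. Check: 1 erg = 1e-07 J, so 39.65 erg = 39.65 * 1e-07 = 3.965e-06 J. 1 Btu = 1055.0559 J, so 3.965e-06 J = 3.965e-06 / 1055.0559 = 3.7580949e-09 Btu ≈ 3.758e-09 Btu (4 s.f.).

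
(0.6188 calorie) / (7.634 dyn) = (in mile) 21.07. Check: 1 calorie = 4.184 J, so 0.6188 calorie = 0.6188 * 4.184 = 2.5890592 J. 1 dyn = 1e-05 N, so 7.634 dyn = 7.634 * 1e-05 = 7.634e-05 N. Combine: 2.5890592 J / 7.634e-05 N = 33914.844 m. 1 mile = 1609.344 m, so 33914.844 m = 33914.844 / 1609.344 = 21.073707 mile ≈ 21.07 mile (4 s.f.).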